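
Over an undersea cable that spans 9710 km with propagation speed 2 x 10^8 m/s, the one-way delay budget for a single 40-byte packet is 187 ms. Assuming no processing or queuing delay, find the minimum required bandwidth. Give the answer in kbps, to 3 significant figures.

L = 320 bits.
Propagation delay = 9710000 / 200000000 = 48.55 ms.
Transmission budget = 187 − 48.55 = 138.45 ms.
R ≥ L / t_tx = 320 bits / 0.13845 s = 2.31 kbps.

2.31 kbps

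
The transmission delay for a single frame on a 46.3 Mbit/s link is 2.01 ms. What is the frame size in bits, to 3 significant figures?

93100 bits

L = R × t_tx = 46300000 b/s × 0.00201 s = 93063 bits.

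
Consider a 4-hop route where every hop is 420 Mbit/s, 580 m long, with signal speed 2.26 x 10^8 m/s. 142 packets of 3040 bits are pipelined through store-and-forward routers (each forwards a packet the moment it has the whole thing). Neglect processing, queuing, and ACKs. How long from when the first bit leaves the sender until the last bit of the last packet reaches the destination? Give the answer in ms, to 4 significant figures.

Per-hop transmission t_tx = L/R = 3040/420000000 = 0.0072381 ms.
Per-hop propagation t_prop = 580/2.26e+08 = 0.00256637 ms.
Pipeline fill: first packet needs 4·t_tx to clear all hops; remaining 141 packets each add one t_tx.
Total = (4+142-1)·t_tx + 4·t_prop = 145·0.0072381 + 4·0.00256637 = 1.060 ms.

1.060 ms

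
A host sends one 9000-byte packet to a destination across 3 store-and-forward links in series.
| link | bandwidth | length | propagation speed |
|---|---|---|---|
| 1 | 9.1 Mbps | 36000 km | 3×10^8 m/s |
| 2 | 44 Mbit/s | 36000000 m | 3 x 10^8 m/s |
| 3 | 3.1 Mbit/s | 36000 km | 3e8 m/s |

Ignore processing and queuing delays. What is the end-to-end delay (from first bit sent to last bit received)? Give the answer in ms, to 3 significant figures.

L = 9000 × 8 = 72000 bits.
Transmission delays (L/R per hop): 7.91209, 1.63636, 23.2258 ms; sum = 32.7743 ms.
Propagation delays (d/s per hop): 120, 120, 120 ms; sum = 360 ms.
End-to-end = 393 ms.

393 ms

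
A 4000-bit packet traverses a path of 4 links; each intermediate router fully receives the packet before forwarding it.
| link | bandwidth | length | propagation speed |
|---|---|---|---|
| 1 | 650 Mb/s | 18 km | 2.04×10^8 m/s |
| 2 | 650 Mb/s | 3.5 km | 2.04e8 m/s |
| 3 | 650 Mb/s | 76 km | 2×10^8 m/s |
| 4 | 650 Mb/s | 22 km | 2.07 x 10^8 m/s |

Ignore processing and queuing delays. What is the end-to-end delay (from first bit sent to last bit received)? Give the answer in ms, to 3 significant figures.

0.616 ms

Transmission delay per hop = L/R = 4000/650000000 = 0.00615385 ms; 4 hops → 0.0246154 ms.
Propagation delays (d/s per hop): 0.0882353, 0.0171569, 0.38, 0.10628 ms; sum = 0.591672 ms.
End-to-end = 0.616 ms.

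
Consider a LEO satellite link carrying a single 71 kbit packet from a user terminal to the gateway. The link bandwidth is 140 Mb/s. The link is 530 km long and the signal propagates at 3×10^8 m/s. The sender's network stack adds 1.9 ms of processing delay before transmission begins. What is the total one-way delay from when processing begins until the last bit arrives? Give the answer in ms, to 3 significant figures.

4.17 ms

L = 71000 bits.
Transmission delay = L/R = 71000 / 140000000 = 0.507143 ms.
Propagation delay = d/s = 530000 m / 300000000 m/s = 1.76667 ms.
Plus processing delay 1.9 ms = 1.9 ms.
Total = 4.17 ms.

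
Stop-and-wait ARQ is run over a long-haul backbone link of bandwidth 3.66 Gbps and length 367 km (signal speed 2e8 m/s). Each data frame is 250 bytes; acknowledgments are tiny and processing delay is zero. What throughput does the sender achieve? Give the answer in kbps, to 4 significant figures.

t_tx = L/R = 2000/3660000000 = 5.46448e-07 s.
t_prop = 367000/200000000 = 0.001835 s; RTT = 0.00367 s.
Cycle = t_tx + RTT = 0.00367055 s.
Throughput = L / cycle = 2000 / 0.00367055 = 544.9 kbps.

544.9 kbps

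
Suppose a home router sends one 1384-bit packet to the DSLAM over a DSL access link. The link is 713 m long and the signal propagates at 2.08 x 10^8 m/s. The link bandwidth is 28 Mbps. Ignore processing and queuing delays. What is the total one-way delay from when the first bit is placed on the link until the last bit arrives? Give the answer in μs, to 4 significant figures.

52.86 μs

Transmission delay = L/R = 1384 / 28000000 = 49.4286 μs.
Propagation delay = d/s = 713 m / 208000000 m/s = 3.42788 μs.
Total = 52.86 μs.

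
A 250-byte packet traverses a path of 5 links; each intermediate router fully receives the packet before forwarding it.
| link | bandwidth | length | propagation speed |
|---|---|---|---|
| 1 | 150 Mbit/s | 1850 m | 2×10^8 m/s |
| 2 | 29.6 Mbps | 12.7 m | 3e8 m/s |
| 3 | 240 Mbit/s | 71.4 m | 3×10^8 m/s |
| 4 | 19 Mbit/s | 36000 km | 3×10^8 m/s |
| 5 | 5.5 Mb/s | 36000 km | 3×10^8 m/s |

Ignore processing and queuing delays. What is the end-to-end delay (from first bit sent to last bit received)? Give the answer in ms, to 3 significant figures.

L = 250 × 8 = 2000 bits.
Transmission delays (L/R per hop): 0.0133333, 0.0675676, 0.00833333, 0.105263, 0.363636 ms; sum = 0.558134 ms.
Propagation delays (d/s per hop): 0.00925, 4.23333e-05, 0.000238, 120, 120 ms; sum = 240.01 ms.
End-to-end = 241 ms.

241 ms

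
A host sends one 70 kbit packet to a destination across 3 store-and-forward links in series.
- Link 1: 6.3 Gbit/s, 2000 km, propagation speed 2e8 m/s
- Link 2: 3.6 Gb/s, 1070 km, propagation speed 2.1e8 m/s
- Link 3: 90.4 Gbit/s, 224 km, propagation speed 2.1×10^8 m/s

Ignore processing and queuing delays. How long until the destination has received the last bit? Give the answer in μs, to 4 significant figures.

16190 μs

L = 70000 bits.
Transmission delays (L/R per hop): 11.1111, 19.4444, 0.774336 μs; sum = 31.3299 μs.
Propagation delays (d/s per hop): 10000, 5095.24, 1066.67 μs; sum = 16161.9 μs.
End-to-end = 16190 μs.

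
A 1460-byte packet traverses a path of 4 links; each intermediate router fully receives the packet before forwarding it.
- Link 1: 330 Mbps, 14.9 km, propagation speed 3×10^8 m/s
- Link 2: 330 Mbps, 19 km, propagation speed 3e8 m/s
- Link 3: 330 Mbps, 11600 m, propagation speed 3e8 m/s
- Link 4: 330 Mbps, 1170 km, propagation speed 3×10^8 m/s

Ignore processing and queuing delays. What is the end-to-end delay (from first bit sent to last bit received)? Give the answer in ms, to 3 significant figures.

4.19 ms

L = 1460 × 8 = 11680 bits.
Transmission delay per hop = L/R = 11680/330000000 = 0.0353939 ms; 4 hops → 0.141576 ms.
Propagation delays (d/s per hop): 0.0496667, 0.0633333, 0.0386667, 3.9 ms; sum = 4.05167 ms.
End-to-end = 4.19 ms.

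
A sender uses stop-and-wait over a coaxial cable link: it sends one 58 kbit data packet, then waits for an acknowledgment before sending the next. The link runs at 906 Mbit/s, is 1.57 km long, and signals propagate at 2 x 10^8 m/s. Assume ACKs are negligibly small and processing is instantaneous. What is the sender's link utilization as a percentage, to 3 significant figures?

80.3 %

t_tx = L/R = 58000/906000000 = 6.40177e-05 s.
t_prop = 1570/200000000 = 7.85e-06 s; RTT = 1.57e-05 s.
Cycle = t_tx + RTT = 7.97177e-05 s.
Utilization = t_tx / cycle = 6.40177e-05/7.97177e-05 = 80.3 %.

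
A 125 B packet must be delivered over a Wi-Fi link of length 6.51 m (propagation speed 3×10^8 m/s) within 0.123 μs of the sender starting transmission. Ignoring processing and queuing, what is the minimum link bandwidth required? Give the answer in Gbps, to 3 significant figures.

9.87 Gbps

L = 1000 bits.
Propagation delay = 6.51 / 300000000 = 0.0217 μs.
Transmission budget = 0.123 − 0.0217 = 0.1013 μs.
R ≥ L / t_tx = 1000 bits / 1.013e-07 s = 9.87 Gbps.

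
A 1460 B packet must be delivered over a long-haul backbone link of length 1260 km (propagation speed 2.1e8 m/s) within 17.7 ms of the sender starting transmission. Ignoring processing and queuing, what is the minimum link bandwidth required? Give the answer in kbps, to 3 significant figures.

998 kbps

L = 11680 bits.
Propagation delay = 1260000 / 210000000 = 6 ms.
Transmission budget = 17.7 − 6 = 11.7 ms.
R ≥ L / t_tx = 11680 bits / 0.0117 s = 998 kbps.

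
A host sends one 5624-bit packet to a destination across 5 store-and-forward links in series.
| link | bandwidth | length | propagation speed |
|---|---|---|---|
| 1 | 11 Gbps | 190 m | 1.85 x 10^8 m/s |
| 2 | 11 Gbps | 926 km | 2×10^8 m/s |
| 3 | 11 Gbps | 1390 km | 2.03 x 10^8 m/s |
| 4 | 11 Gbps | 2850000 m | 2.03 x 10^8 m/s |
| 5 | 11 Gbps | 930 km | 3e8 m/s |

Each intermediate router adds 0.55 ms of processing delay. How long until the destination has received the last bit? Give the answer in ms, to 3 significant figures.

30.8 ms

Transmission delay per hop = L/R = 5624/11000000000 = 0.000511273 ms; 5 hops → 0.00255636 ms.
Propagation delays (d/s per hop): 0.00102703, 4.63, 6.84729, 14.0394, 3.1 ms; sum = 28.6177 ms.
Processing at 4 router(s): 4 × 0.55 ms = 2.2 ms.
End-to-end = 30.8 ms.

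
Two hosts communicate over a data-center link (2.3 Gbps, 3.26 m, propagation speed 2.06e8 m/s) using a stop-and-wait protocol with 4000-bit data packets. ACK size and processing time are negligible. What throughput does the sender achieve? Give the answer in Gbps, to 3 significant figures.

2.26 Gbps

t_tx = L/R = 4000/2300000000 = 1.73913e-06 s.
t_prop = 3.26/206000000 = 1.58252e-08 s; RTT = 3.16505e-08 s.
Cycle = t_tx + RTT = 1.77078e-06 s.
Throughput = L / cycle = 4000 / 1.77078e-06 = 2.26 Gbps.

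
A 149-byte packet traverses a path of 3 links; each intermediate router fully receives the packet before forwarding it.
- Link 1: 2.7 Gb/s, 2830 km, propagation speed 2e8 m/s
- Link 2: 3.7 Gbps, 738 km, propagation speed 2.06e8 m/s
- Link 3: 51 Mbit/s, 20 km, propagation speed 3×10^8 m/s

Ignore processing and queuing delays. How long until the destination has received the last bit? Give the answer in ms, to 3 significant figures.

L = 149 × 8 = 1192 bits.
Transmission delays (L/R per hop): 0.000441481, 0.000322162, 0.0233725 ms; sum = 0.0241362 ms.
Propagation delays (d/s per hop): 14.15, 3.58252, 0.0666667 ms; sum = 17.7992 ms.
End-to-end = 17.8 ms.

17.8 ms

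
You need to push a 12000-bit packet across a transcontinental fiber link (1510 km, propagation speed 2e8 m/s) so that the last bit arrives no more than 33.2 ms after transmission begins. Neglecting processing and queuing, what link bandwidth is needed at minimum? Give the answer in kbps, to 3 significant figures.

Propagation delay = 1510000 / 200000000 = 7.55 ms.
Transmission budget = 33.2 − 7.55 = 25.65 ms.
R ≥ L / t_tx = 12000 bits / 0.02565 s = 468 kbps.

468 kbps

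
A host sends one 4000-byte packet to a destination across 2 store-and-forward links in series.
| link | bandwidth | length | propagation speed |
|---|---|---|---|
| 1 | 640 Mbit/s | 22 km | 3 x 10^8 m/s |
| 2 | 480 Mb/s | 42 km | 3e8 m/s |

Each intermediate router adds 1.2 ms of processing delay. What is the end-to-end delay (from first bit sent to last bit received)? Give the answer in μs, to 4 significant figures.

1530 μs

L = 4000 × 8 = 32000 bits.
Transmission delays (L/R per hop): 50, 66.6667 μs; sum = 116.667 μs.
Propagation delays (d/s per hop): 73.3333, 140 μs; sum = 213.333 μs.
Processing at 1 router(s): 1 × 1.2 ms = 1200 μs.
End-to-end = 1530 μs.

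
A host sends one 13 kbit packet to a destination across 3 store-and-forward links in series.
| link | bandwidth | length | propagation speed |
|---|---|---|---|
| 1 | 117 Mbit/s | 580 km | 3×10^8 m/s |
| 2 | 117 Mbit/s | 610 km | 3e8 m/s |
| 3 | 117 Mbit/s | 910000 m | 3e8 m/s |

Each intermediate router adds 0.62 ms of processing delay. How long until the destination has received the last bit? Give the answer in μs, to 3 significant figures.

8570 μs

L = 13000 bits.
Transmission delay per hop = L/R = 13000/117000000 = 111.111 μs; 3 hops → 333.333 μs.
Propagation delays (d/s per hop): 1933.33, 2033.33, 3033.33 μs; sum = 7000 μs.
Processing at 2 router(s): 2 × 0.62 ms = 1240 μs.
End-to-end = 8570 μs.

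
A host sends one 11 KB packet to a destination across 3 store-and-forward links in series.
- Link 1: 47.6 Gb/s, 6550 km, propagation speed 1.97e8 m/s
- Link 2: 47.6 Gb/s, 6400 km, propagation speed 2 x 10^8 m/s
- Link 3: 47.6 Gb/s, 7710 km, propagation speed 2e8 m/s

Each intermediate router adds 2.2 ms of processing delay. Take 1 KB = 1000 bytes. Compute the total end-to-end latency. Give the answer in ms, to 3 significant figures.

L = 88000 bits.
Transmission delay per hop = L/R = 88000/47600000000 = 0.00184874 ms; 3 hops → 0.00554622 ms.
Propagation delays (d/s per hop): 33.2487, 32, 38.55 ms; sum = 103.799 ms.
Processing at 2 router(s): 2 × 2.2 ms = 4.4 ms.
End-to-end = 108 ms.

108 ms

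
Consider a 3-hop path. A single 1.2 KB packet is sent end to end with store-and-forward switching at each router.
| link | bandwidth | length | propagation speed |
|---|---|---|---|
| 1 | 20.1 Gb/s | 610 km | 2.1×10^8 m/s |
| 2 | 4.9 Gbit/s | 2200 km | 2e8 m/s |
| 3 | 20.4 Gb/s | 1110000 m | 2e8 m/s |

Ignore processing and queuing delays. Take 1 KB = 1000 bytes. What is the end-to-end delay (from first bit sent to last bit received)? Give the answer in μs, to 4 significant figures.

L = 9600 bits.
Transmission delays (L/R per hop): 0.477612, 1.95918, 0.470588 μs; sum = 2.90738 μs.
Propagation delays (d/s per hop): 2904.76, 11000, 5550 μs; sum = 19454.8 μs.
End-to-end = 19460 μs.

19460 μs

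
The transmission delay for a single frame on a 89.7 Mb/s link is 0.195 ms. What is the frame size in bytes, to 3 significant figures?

L = R × t_tx = 89700000 b/s × 0.000195 s = 17491.5 bits.
In bytes: 17491.5 / 8 = 2190 bytes.

2190 bytes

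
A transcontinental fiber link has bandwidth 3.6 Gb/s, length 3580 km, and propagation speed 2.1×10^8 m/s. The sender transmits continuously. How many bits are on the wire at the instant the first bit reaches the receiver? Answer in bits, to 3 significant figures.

Propagation delay = 3580000 / 210000000 = 0.0170476 s.
BDP = R × t_prop = 3600000000 × 0.0170476 = 61371400 bits.

61400000 bits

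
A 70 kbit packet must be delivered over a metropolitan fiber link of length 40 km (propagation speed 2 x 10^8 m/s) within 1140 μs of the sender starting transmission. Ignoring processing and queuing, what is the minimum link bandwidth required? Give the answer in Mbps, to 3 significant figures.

74.5 Mbps

Propagation delay = 40000 / 200000000 = 200 μs.
Transmission budget = 1140 − 200 = 940 μs.
R ≥ L / t_tx = 70000 bits / 0.00094 s = 74.5 Mbps.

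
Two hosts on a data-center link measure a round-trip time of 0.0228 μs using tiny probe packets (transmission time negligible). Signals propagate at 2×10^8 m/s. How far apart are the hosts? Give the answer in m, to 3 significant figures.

2.28 m

One-way propagation = RTT/2 = 0.0114 μs.
d = s × t = 200000000 × 1.14e-08 = 2.28 m.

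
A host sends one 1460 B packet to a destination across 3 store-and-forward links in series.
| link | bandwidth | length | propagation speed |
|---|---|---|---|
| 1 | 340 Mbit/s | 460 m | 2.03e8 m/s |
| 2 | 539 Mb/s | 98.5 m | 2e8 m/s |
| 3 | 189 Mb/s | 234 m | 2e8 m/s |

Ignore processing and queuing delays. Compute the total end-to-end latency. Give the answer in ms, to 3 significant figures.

0.122 ms

L = 1460 × 8 = 11680 bits.
Transmission delays (L/R per hop): 0.0343529, 0.0216698, 0.0617989 ms; sum = 0.117822 ms.
Propagation delays (d/s per hop): 0.00226601, 0.0004925, 0.00117 ms; sum = 0.00392851 ms.
End-to-end = 0.122 ms.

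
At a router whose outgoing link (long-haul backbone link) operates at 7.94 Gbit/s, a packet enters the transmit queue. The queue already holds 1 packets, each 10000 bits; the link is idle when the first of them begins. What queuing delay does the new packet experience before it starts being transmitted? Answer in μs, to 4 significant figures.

Each queued packet: L/R = 10000/7940000000 = 1.25945 μs.
1 queued → 1.25945 μs.
Queuing delay = 1.259 μs.

1.259 μs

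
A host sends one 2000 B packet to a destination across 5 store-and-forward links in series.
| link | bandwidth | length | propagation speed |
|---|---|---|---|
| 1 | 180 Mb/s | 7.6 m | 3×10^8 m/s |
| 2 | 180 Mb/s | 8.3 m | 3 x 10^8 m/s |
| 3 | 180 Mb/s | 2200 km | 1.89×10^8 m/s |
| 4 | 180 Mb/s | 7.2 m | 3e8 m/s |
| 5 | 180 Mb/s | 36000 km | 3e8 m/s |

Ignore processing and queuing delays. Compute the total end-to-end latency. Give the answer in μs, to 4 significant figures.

132100 μs

L = 2000 × 8 = 16000 bits.
Transmission delay per hop = L/R = 16000/180000000 = 88.8889 μs; 5 hops → 444.444 μs.
Propagation delays (d/s per hop): 0.0253333, 0.0276667, 11640.2, 0.024, 120000 μs; sum = 131640 μs.
End-to-end = 132100 μs.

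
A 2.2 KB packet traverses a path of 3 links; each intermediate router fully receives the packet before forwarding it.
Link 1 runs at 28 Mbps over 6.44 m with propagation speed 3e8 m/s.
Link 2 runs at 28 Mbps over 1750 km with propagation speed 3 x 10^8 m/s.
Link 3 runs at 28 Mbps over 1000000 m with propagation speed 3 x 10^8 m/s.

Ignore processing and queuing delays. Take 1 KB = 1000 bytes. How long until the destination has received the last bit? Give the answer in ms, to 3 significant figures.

L = 17600 bits.
Transmission delay per hop = L/R = 17600/28000000 = 0.628571 ms; 3 hops → 1.88571 ms.
Propagation delays (d/s per hop): 2.14667e-05, 5.83333, 3.33333 ms; sum = 9.16669 ms.
End-to-end = 11.1 ms.

11.1 ms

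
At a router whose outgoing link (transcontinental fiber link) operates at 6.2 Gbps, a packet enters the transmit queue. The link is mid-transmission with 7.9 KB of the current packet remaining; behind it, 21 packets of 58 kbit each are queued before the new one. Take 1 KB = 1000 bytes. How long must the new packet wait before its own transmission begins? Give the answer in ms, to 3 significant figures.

0.207 ms

Each queued packet: L/R = 58000/6200000000 = 0.00935484 ms.
21 queued → 0.196452 ms.
Plus remaining 63200 bits of current packet: 0.0101935 ms.
Queuing delay = 0.207 ms.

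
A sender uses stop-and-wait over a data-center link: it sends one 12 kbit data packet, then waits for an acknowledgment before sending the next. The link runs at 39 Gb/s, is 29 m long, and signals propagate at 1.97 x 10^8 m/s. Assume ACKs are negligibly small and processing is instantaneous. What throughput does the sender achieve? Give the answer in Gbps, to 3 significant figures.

t_tx = L/R = 12000/39000000000 = 3.07692e-07 s.
t_prop = 29/197000000 = 1.47208e-07 s; RTT = 2.94416e-07 s.
Cycle = t_tx + RTT = 6.02109e-07 s.
Throughput = L / cycle = 12000 / 6.02109e-07 = 19.9 Gbps.

19.9 Gbps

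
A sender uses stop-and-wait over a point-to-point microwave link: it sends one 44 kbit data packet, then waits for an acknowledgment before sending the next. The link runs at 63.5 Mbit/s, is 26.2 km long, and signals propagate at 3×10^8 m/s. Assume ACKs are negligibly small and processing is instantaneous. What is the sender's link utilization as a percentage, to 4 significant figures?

79.87 %

t_tx = L/R = 44000/63500000 = 0.000692913 s.
t_prop = 26200/300000000 = 8.73333e-05 s; RTT = 0.000174667 s.
Cycle = t_tx + RTT = 0.00086758 s.
Utilization = t_tx / cycle = 0.000692913/0.00086758 = 79.87 %.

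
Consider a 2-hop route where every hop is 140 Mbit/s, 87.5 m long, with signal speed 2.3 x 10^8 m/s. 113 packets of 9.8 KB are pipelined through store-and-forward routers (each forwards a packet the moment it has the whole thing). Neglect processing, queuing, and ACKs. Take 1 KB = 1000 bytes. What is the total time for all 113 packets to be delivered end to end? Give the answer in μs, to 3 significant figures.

63800 μs

Per-hop transmission t_tx = L/R = 78400/140000000 = 560 μs.
Per-hop propagation t_prop = 87.5/2.3e+08 = 0.380435 μs.
Pipeline fill: first packet needs 2·t_tx to clear all hops; remaining 112 packets each add one t_tx.
Total = (2+113-1)·t_tx + 2·t_prop = 114·560 + 2·0.380435 = 63800 μs.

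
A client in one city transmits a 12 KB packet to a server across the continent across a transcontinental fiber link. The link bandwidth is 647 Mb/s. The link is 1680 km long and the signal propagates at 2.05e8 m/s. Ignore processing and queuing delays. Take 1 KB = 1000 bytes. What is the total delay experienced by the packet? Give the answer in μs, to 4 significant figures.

8343 μs

L = 96000 bits.
Transmission delay = L/R = 96000 / 647000000 = 148.377 μs.
Propagation delay = d/s = 1680000 m / 2.05e+08 m/s = 8195.12 μs.
Total = 8343 μs.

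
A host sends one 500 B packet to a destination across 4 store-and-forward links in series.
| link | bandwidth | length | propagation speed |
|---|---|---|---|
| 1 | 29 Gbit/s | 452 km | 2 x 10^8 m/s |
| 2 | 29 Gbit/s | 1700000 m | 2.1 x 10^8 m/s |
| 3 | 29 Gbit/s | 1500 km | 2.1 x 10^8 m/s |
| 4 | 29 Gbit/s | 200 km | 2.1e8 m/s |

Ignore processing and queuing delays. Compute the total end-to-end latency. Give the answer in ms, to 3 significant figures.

L = 500 × 8 = 4000 bits.
Transmission delay per hop = L/R = 4000/29000000000 = 0.000137931 ms; 4 hops → 0.000551724 ms.
Propagation delays (d/s per hop): 2.26, 8.09524, 7.14286, 0.952381 ms; sum = 18.4505 ms.
End-to-end = 18.5 ms.

18.5 ms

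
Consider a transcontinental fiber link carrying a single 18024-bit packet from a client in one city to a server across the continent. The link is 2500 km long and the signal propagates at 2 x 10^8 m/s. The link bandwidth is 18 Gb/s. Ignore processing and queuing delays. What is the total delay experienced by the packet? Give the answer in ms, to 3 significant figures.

Transmission delay = L/R = 18024 / 18000000000 = 0.00100133 ms.
Propagation delay = d/s = 2500000 m / 200000000 m/s = 12.5 ms.
Total = 12.5 ms.

12.5 ms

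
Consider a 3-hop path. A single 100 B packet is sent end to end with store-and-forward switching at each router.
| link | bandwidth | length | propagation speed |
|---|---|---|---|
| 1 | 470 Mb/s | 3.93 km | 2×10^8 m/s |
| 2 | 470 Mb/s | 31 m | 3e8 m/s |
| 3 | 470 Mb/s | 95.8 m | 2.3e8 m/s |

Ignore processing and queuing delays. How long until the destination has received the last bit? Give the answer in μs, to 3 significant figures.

L = 100 × 8 = 800 bits.
Transmission delay per hop = L/R = 800/470000000 = 1.70213 μs; 3 hops → 5.10638 μs.
Propagation delays (d/s per hop): 19.65, 0.103333, 0.416522 μs; sum = 20.1699 μs.
End-to-end = 25.3 μs.

25.3 μs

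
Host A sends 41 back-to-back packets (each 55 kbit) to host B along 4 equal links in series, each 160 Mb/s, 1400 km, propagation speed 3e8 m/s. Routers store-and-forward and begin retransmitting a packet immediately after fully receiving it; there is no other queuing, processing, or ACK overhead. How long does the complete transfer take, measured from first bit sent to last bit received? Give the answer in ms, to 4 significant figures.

Per-hop transmission t_tx = L/R = 55000/160000000 = 0.34375 ms.
Per-hop propagation t_prop = 1400000/300000000 = 4.66667 ms.
Pipeline fill: first packet needs 4·t_tx to clear all hops; remaining 40 packets each add one t_tx.
Total = (4+41-1)·t_tx + 4·t_prop = 44·0.34375 + 4·4.66667 = 33.79 ms.

33.79 ms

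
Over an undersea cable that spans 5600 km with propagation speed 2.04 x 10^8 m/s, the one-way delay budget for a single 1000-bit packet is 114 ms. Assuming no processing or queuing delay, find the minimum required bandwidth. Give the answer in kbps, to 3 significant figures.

11.6 kbps

Propagation delay = 5600000 / 204000000 = 27.451 ms.
Transmission budget = 114 − 27.451 = 86.549 ms.
R ≥ L / t_tx = 1000 bits / 0.086549 s = 11.6 kbps.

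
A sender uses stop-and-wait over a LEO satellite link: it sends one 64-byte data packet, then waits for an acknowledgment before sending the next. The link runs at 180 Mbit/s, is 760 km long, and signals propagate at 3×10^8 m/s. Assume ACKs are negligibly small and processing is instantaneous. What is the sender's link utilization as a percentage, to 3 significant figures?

t_tx = L/R = 512/180000000 = 2.84444e-06 s.
t_prop = 760000/300000000 = 0.00253333 s; RTT = 0.00506667 s.
Cycle = t_tx + RTT = 0.00506951 s.
Utilization = t_tx / cycle = 2.84444e-06/0.00506951 = 0.0561 %.

0.0561 %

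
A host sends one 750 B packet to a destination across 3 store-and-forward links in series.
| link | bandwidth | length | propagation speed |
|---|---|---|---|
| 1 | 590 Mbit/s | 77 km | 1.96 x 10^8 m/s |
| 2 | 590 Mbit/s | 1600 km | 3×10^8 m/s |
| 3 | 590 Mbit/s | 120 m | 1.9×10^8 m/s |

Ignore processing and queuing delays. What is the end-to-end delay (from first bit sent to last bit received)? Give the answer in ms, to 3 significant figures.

L = 750 × 8 = 6000 bits.
Transmission delay per hop = L/R = 6000/590000000 = 0.0101695 ms; 3 hops → 0.0305085 ms.
Propagation delays (d/s per hop): 0.392857, 5.33333, 0.000631579 ms; sum = 5.72682 ms.
End-to-end = 5.76 ms.

5.76 ms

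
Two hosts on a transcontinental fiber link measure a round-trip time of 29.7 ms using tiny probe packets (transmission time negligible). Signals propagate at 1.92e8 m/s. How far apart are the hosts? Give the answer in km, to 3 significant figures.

2850 km

One-way propagation = RTT/2 = 14.85 ms.
d = s × t = 192000000 × 0.01485 = 2850 km.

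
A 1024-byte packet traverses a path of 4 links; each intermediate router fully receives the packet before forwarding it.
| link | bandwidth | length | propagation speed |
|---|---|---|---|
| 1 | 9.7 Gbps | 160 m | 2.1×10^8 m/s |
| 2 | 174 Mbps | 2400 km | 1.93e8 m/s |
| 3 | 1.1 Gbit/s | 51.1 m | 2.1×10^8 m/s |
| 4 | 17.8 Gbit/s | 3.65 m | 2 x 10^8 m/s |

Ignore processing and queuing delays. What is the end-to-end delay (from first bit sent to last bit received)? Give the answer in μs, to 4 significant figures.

L = 1024 × 8 = 8192 bits.
Transmission delays (L/R per hop): 0.844536, 47.0805, 7.44727, 0.460225 μs; sum = 55.8325 μs.
Propagation delays (d/s per hop): 0.761905, 12435.2, 0.243333, 0.01825 μs; sum = 12436.3 μs.
End-to-end = 12490 μs.

12490 μs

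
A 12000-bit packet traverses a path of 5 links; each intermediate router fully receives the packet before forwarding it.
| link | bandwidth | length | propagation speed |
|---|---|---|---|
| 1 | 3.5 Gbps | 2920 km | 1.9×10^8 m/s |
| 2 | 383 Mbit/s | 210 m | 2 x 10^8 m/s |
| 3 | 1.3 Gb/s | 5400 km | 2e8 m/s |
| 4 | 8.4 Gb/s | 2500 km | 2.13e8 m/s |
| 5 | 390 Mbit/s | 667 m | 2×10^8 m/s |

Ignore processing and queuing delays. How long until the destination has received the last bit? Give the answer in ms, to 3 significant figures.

54.2 ms

Transmission delays (L/R per hop): 0.00342857, 0.0313316, 0.00923077, 0.00142857, 0.0307692 ms; sum = 0.0761887 ms.
Propagation delays (d/s per hop): 15.3684, 0.00105, 27, 11.7371, 0.003335 ms; sum = 54.1099 ms.
End-to-end = 54.2 ms.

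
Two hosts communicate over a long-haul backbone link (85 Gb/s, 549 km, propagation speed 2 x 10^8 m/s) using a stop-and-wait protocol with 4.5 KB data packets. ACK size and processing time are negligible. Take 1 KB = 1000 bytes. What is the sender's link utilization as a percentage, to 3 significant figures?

t_tx = L/R = 36000/85000000000 = 4.23529e-07 s.
t_prop = 549000/200000000 = 0.002745 s; RTT = 0.00549 s.
Cycle = t_tx + RTT = 0.00549042 s.
Utilization = t_tx / cycle = 4.23529e-07/0.00549042 = 0.00771 %.

0.00771 %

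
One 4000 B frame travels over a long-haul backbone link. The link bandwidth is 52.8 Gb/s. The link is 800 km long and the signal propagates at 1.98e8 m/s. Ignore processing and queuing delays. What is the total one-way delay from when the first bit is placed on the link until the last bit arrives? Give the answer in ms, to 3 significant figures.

L = 4000 × 8 = 32000 bits.
Transmission delay = L/R = 32000 / 52800000000 = 0.000606061 ms.
Propagation delay = d/s = 800000 m / 198000000 m/s = 4.0404 ms.
Total = 4.04 ms.

4.04 ms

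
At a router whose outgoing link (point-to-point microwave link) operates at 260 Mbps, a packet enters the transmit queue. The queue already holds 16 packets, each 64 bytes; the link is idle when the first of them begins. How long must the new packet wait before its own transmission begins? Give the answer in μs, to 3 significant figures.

Each queued packet: L/R = 512/260000000 = 1.96923 μs.
16 queued → 31.5077 μs.
Queuing delay = 31.5 μs.

31.5 μs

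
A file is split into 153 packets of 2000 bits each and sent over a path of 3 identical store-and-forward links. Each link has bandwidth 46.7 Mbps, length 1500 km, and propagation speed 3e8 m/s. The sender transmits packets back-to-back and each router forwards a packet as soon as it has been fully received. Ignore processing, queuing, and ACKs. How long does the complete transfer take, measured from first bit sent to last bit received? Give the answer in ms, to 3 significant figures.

Per-hop transmission t_tx = L/R = 2000/46700000 = 0.0428266 ms.
Per-hop propagation t_prop = 1500000/300000000 = 5 ms.
Pipeline fill: first packet needs 3·t_tx to clear all hops; remaining 152 packets each add one t_tx.
Total = (3+153-1)·t_tx + 3·t_prop = 155·0.0428266 + 3·5 = 21.6 ms.

21.6 ms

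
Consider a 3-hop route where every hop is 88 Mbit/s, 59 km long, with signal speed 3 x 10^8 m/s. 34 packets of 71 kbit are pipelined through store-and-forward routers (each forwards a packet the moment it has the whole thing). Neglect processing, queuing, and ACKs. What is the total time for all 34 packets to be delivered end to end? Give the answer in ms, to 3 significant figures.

29.6 ms

Per-hop transmission t_tx = L/R = 71000/88000000 = 0.806818 ms.
Per-hop propagation t_prop = 59000/300000000 = 0.196667 ms.
Pipeline fill: first packet needs 3·t_tx to clear all hops; remaining 33 packets each add one t_tx.
Total = (3+34-1)·t_tx + 3·t_prop = 36·0.806818 + 3·0.196667 = 29.6 ms.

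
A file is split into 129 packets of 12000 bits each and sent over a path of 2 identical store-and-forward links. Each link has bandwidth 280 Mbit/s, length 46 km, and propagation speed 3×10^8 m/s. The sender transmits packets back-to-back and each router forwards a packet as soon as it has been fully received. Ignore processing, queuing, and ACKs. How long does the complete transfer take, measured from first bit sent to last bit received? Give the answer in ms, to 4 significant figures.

Per-hop transmission t_tx = L/R = 12000/280000000 = 0.0428571 ms.
Per-hop propagation t_prop = 46000/300000000 = 0.153333 ms.
Pipeline fill: first packet needs 2·t_tx to clear all hops; remaining 128 packets each add one t_tx.
Total = (2+129-1)·t_tx + 2·t_prop = 130·0.0428571 + 2·0.153333 = 5.878 ms.

5.878 ms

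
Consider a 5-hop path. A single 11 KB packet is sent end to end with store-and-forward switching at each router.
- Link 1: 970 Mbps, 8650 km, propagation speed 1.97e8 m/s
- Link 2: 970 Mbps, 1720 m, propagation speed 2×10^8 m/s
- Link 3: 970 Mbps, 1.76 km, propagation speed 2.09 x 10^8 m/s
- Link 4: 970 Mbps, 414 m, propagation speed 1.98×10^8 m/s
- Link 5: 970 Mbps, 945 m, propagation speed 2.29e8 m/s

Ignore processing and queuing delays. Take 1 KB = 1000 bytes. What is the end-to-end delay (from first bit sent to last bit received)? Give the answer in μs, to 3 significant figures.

L = 88000 bits.
Transmission delay per hop = L/R = 88000/970000000 = 90.7216 μs; 5 hops → 453.608 μs.
Propagation delays (d/s per hop): 43908.6, 8.6, 8.42105, 2.09091, 4.12664 μs; sum = 43931.9 μs.
End-to-end = 44400 μs.

44400 μs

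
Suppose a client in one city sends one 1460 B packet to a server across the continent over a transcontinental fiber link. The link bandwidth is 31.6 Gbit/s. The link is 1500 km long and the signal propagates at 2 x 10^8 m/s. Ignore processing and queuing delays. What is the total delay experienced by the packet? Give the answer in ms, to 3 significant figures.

7.50 ms

L = 1460 × 8 = 11680 bits.
Transmission delay = L/R = 11680 / 31600000000 = 0.00036962 ms.
Propagation delay = d/s = 1500000 m / 200000000 m/s = 7.5 ms.
Total = 7.50 ms.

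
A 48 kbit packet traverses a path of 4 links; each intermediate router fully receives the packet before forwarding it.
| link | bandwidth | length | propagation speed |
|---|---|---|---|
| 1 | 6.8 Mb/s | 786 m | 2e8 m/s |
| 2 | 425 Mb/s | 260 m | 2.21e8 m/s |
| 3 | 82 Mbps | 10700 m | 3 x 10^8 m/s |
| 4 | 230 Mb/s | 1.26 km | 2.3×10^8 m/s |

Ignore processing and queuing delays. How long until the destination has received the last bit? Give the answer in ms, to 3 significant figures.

8.01 ms

L = 48000 bits.
Transmission delays (L/R per hop): 7.05882, 0.112941, 0.585366, 0.208696 ms; sum = 7.96583 ms.
Propagation delays (d/s per hop): 0.00393, 0.00117647, 0.0356667, 0.00547826 ms; sum = 0.0462514 ms.
End-to-end = 8.01 ms.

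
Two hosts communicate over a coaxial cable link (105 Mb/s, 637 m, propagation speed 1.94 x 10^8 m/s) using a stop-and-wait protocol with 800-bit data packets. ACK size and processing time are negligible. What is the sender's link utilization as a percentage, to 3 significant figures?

53.7 %

t_tx = L/R = 800/105000000 = 7.61905e-06 s.
t_prop = 637/194000000 = 3.28351e-06 s; RTT = 6.56701e-06 s.
Cycle = t_tx + RTT = 1.41861e-05 s.
Utilization = t_tx / cycle = 7.61905e-06/1.41861e-05 = 53.7 %.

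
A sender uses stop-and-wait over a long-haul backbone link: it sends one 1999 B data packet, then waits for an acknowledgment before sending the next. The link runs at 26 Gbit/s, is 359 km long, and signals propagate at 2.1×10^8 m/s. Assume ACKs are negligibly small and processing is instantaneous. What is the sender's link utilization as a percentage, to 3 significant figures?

t_tx = L/R = 15992/26000000000 = 6.15077e-07 s.
t_prop = 359000/210000000 = 0.00170952 s; RTT = 0.00341905 s.
Cycle = t_tx + RTT = 0.00341966 s.
Utilization = t_tx / cycle = 6.15077e-07/0.00341966 = 0.0180 %.

0.0180 %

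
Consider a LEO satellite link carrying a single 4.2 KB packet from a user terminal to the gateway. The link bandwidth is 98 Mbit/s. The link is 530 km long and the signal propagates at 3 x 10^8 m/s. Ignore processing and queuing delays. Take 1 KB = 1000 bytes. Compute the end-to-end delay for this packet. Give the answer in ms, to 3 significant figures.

L = 33600 bits.
Transmission delay = L/R = 33600 / 98000000 = 0.342857 ms.
Propagation delay = d/s = 530000 m / 300000000 m/s = 1.76667 ms.
Total = 2.11 ms.

2.11 ms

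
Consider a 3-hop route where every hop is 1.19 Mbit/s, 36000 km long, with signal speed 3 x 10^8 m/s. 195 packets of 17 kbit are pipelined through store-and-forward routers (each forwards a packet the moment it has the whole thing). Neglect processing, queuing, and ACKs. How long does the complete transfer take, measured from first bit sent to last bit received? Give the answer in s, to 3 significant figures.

3.17 s

Per-hop transmission t_tx = L/R = 17000/1190000 = 0.0142857 s.
Per-hop propagation t_prop = 36000000/300000000 = 0.12 s.
Pipeline fill: first packet needs 3·t_tx to clear all hops; remaining 194 packets each add one t_tx.
Total = (3+195-1)·t_tx + 3·t_prop = 197·0.0142857 + 3·0.12 = 3.17 s.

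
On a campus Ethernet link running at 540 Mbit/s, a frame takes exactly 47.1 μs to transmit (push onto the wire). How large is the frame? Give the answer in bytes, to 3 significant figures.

L = R × t_tx = 540000000 b/s × 4.71e-05 s = 25434 bits.
In bytes: 25434 / 8 = 3180 bytes.

3180 bytes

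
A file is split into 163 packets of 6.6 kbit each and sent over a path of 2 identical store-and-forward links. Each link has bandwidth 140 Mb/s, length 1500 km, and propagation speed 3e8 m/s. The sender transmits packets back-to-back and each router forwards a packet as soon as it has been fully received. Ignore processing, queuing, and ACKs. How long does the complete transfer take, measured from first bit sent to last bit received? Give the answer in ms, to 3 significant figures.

17.7 ms

Per-hop transmission t_tx = L/R = 6600/140000000 = 0.0471429 ms.
Per-hop propagation t_prop = 1500000/300000000 = 5 ms.
Pipeline fill: first packet needs 2·t_tx to clear all hops; remaining 162 packets each add one t_tx.
Total = (2+163-1)·t_tx + 2·t_prop = 164·0.0471429 + 2·5 = 17.7 ms.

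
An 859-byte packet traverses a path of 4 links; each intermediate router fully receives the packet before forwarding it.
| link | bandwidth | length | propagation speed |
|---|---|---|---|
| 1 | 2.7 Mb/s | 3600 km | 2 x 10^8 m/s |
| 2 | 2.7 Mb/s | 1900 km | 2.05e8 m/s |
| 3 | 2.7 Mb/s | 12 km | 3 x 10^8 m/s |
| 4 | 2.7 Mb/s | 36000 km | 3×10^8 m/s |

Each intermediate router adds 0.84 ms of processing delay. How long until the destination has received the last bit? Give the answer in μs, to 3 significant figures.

160000 μs

L = 859 × 8 = 6872 bits.
Transmission delay per hop = L/R = 6872/2700000 = 2545.19 μs; 4 hops → 10180.7 μs.
Propagation delays (d/s per hop): 18000, 9268.29, 40, 120000 μs; sum = 147308 μs.
Processing at 3 router(s): 3 × 0.84 ms = 2520 μs.
End-to-end = 160000 μs.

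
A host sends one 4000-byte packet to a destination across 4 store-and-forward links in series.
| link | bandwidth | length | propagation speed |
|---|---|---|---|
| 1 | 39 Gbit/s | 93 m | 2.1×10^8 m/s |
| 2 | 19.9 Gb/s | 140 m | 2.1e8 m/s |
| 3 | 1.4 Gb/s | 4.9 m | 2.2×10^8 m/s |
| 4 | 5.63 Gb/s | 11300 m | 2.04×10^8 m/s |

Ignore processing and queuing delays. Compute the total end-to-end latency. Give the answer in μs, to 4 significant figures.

L = 4000 × 8 = 32000 bits.
Transmission delays (L/R per hop): 0.820513, 1.60804, 22.8571, 5.68384 μs; sum = 30.9695 μs.
Propagation delays (d/s per hop): 0.442857, 0.666667, 0.0222727, 55.3922 μs; sum = 56.524 μs.
End-to-end = 87.49 μs.

87.49 μs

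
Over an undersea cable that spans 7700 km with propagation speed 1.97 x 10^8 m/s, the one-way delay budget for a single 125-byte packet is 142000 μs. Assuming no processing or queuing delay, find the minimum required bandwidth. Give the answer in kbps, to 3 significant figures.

9.72 kbps

L = 1000 bits.
Propagation delay = 7700000 / 197000000 = 39086.3 μs.
Transmission budget = 142000 − 39086.3 = 102914 μs.
R ≥ L / t_tx = 1000 bits / 0.102914 s = 9.72 kbps.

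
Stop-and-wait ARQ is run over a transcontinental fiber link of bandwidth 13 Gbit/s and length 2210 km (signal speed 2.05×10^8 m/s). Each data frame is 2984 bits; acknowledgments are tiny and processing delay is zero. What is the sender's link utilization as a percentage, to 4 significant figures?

t_tx = L/R = 2984/13000000000 = 2.29538e-07 s.
t_prop = 2210000/2.05e+08 = 0.0107805 s; RTT = 0.021561 s.
Cycle = t_tx + RTT = 0.0215612 s.
Utilization = t_tx / cycle = 2.29538e-07/0.0215612 = 0.001065 %.

0.001065 %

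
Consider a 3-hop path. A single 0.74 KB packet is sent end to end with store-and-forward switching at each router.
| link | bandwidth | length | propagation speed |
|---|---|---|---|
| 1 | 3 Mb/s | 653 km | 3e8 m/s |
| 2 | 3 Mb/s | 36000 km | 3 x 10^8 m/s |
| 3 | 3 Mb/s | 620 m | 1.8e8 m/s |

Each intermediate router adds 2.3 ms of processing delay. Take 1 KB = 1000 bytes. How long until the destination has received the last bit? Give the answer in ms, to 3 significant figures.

133 ms

L = 5920 bits.
Transmission delay per hop = L/R = 5920/3000000 = 1.97333 ms; 3 hops → 5.92 ms.
Propagation delays (d/s per hop): 2.17667, 120, 0.00344444 ms; sum = 122.18 ms.
Processing at 2 router(s): 2 × 2.3 ms = 4.6 ms.
End-to-end = 133 ms.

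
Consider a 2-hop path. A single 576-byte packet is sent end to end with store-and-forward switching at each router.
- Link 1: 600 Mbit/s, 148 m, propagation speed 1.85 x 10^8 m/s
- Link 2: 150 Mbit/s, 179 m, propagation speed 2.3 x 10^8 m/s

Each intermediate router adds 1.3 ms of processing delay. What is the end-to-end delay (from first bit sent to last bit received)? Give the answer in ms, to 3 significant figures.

1.34 ms

L = 576 × 8 = 4608 bits.
Transmission delays (L/R per hop): 0.00768, 0.03072 ms; sum = 0.0384 ms.
Propagation delays (d/s per hop): 0.0008, 0.000778261 ms; sum = 0.00157826 ms.
Processing at 1 router(s): 1 × 1.3 ms = 1.3 ms.
End-to-end = 1.34 ms.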